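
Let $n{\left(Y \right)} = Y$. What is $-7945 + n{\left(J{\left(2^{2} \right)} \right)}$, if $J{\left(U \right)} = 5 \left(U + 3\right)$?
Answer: $-7910$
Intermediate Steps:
$J{\left(U \right)} = 15 + 5 U$ ($J{\left(U \right)} = 5 \left(3 + U\right) = 15 + 5 U$)
$-7945 + n{\left(J{\left(2^{2} \right)} \right)} = -7945 + \left(15 + 5 \cdot 2^{2}\right) = -7945 + \left(15 + 5 \cdot 4\right) = -7945 + \left(15 + 20\right) = -7945 + 35 = -7910$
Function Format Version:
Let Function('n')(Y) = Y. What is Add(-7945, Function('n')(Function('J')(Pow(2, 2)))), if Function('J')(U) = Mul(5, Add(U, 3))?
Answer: -7910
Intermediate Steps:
Function('J')(U) = Add(15, Mul(5, U)) (Function('J')(U) = Mul(5, Add(3, U)) = Add(15, Mul(5, U)))
Add(-7945, Function('n')(Function('J')(Pow(2, 2)))) = Add(-7945, Add(15, Mul(5, Pow(2, 2)))) = Add(-7945, Add(15, Mul(5, 4))) = Add(-7945, Add(15, 20)) = Add(-7945, 35) = -7910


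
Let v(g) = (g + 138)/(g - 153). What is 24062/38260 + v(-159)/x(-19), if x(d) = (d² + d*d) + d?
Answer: 439872191/699316280 ≈ 0.62900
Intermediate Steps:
x(d) = d + 2*d² (x(d) = (d² + d²) + d = 2*d² + d = d + 2*d²)
v(g) = (138 + g)/(-153 + g)
24062/38260 + v(-159)/x(-19) = 24062/38260 + ((138 - 159)/(-153 - 159))/((-19*(1 + 2*(-19)))) = 24062*(1/38260) + (-21/(-312))/((-19*(1 - 38))) = 12031/19130 + (-1/312*(-21))/((-19*(-37))) = 12031/19130 + (7/104)/703 = 12031/19130 + (7/104)*(1/703) = 12031/19130 + 7/73112 = 439872191/699316280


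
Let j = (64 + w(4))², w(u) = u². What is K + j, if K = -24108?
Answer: -17708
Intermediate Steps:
j = 6400 (j = (64 + 4²)² = (64 + 16)² = 80² = 6400)
K + j = -24108 + 6400 = -17708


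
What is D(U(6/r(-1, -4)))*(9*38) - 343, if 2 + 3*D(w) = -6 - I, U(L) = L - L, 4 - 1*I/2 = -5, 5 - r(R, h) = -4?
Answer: -3307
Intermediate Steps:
r(R, h) = 9 (r(R, h) = 5 - 1*(-4) = 5 + 4 = 9)
I = 18 (I = 8 - 2*(-5) = 8 + 10 = 18)
U(L) = 0
D(w) = -26/3 (D(w) = -⅔ + (-6 - 1*18)/3 = -⅔ + (-6 - 18)/3 = -⅔ + (⅓)*(-24) = -⅔ - 8 = -26/3)
D(U(6/r(-1, -4)))*(9*38) - 343 = -78*38 - 343 = -26/3*342 - 343 = -2964 - 343 = -3307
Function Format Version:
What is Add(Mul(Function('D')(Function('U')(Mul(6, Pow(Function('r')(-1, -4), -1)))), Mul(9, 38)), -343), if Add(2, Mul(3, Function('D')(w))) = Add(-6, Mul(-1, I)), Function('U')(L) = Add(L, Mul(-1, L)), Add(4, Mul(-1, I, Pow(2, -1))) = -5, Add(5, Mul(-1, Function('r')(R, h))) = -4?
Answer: -3307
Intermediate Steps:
Function('r')(R, h) = 9 (Function('r')(R, h) = Add(5, Mul(-1, -4)) = Add(5, 4) = 9)
I = 18 (I = Add(8, Mul(-2, -5)) = Add(8, 10) = 18)
Function('U')(L) = 0
Function('D')(w) = Rational(-26, 3) (Function('D')(w) = Add(Rational(-2, 3), Mul(Rational(1, 3), Add(-6, Mul(-1, 18)))) = Add(Rational(-2, 3), Mul(Rational(1, 3), Add(-6, -18))) = Add(Rational(-2, 3), Mul(Rational(1, 3), -24)) = Add(Rational(-2, 3), -8) = Rational(-26, 3))
Add(Mul(Function('D')(Function('U')(Mul(6, Pow(Function('r')(-1, -4), -1)))), Mul(9, 38)), -343) = Add(Mul(Rational(-26, 3), Mul(9, 38)), -343) = Add(Mul(Rational(-26, 3), 342), -343) = Add(-2964, -343) = -3307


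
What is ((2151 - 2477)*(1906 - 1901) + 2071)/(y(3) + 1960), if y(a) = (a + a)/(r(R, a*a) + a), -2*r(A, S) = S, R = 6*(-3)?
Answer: 147/652 ≈ 0.22546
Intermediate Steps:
R = -18
r(A, S) = -S/2
y(a) = 2*a/(a - a**2/2) (y(a) = (a + a)/(-a*a/2 + a) = (2*a)/(-a**2/2 + a) = (2*a)/(a - a**2/2) = 2*a/(a - a**2/2))
((2151 - 2477)*(1906 - 1901) + 2071)/(y(3) + 1960) = ((2151 - 2477)*(1906 - 1901) + 2071)/(-4/(-2 + 3) + 1960) = (-326*5 + 2071)/(-4/1 + 1960) = (-1630 + 2071)/(-4*1 + 1960) = 441/(-4 + 1960) = 441/1956 = 441*(1/1956) = 147/652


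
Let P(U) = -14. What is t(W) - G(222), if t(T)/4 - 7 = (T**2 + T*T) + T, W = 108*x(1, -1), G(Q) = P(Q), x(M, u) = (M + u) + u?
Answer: 92922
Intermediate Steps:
x(M, u) = M + 2*u
G(Q) = -14
W = -108 (W = 108*(1 + 2*(-1)) = 108*(1 - 2) = 108*(-1) = -108)
t(T) = 28 + 4*T + 8*T**2 (t(T) = 28 + 4*((T**2 + T*T) + T) = 28 + 4*((T**2 + T**2) + T) = 28 + 4*(2*T**2 + T) = 28 + 4*(T + 2*T**2) = 28 + (4*T + 8*T**2) = 28 + 4*T + 8*T**2)
t(W) - G(222) = (28 + 4*(-108) + 8*(-108)**2) - 1*(-14) = (28 - 432 + 8*11664) + 14 = (28 - 432 + 93312) + 14 = 92908 + 14 = 92922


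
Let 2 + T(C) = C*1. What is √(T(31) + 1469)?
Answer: √1498 ≈ 38.704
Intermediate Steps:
T(C) = -2 + C (T(C) = -2 + C*1 = -2 + C)
√(T(31) + 1469) = √((-2 + 31) + 1469) = √(29 + 1469) = √1498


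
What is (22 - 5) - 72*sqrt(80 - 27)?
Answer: 17 - 72*sqrt(53) ≈ -507.17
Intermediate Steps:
(22 - 5) - 72*sqrt(80 - 27) = 17 - 72*sqrt(53)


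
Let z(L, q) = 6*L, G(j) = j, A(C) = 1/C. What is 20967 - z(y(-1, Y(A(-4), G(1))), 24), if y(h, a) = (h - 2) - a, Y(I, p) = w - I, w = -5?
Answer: 41913/2 ≈ 20957.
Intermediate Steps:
Y(I, p) = -5 - I
y(h, a) = -2 + h - a (y(h, a) = (-2 + h) - a = -2 + h - a)
20967 - z(y(-1, Y(A(-4), G(1))), 24) = 20967 - 6*(-2 - 1 - (-5 - 1/(-4))) = 20967 - 6*(-2 - 1 - (-5 - 1*(-¼))) = 20967 - 6*(-2 - 1 - (-5 + ¼)) = 20967 - 6*(-2 - 1 - 1*(-19/4)) = 20967 - 6*(-2 - 1 + 19/4) = 20967 - 6*7/4 = 20967 - 1*21/2 = 20967 - 21/2 = 41913/2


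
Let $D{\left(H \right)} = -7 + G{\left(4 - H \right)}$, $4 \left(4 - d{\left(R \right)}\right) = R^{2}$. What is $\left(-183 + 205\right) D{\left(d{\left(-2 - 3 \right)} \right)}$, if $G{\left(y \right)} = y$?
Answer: $- \frac{33}{2} \approx -16.5$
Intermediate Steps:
$d{\left(R \right)} = 4 - \frac{R^{2}}{4}$
$D{\left(H \right)} = -3 - H$ ($D{\left(H \right)} = -7 - \left(-4 + H\right) = -3 - H$)
$\left(-183 + 205\right) D{\left(d{\left(-2 - 3 \right)} \right)} = \left(-183 + 205\right) \left(-3 - \left(4 - \frac{\left(-2 - 3\right)^{2}}{4}\right)\right) = 22 \left(-3 - \left(4 - \frac{\left(-5\right)^{2}}{4}\right)\right) = 22 \left(-3 - \left(4 - \frac{25}{4}\right)\right) = 22 \left(-3 - - \frac{9}{4}\right) = 22 \left(-3 + \frac{9}{4}\right) = 22 \left(- \frac{3}{4}\right) = - \frac{33}{2}$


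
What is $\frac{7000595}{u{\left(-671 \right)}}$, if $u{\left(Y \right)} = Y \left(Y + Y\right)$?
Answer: $\frac{7000595}{900482} \approx 7.7743$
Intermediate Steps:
$u{\left(Y \right)} = 2 Y^{2}$ ($u{\left(Y \right)} = Y 2 Y = 2 Y^{2}$)
$\frac{7000595}{u{\left(-671 \right)}} = \frac{7000595}{2 \left(-671\right)^{2}} = \frac{7000595}{2 \cdot 450241} = \frac{7000595}{900482}$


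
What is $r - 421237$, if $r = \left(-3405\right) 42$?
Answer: $-564247$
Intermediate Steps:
$r = -143010$
$r - 421237 = -143010 - 421237 = -564247$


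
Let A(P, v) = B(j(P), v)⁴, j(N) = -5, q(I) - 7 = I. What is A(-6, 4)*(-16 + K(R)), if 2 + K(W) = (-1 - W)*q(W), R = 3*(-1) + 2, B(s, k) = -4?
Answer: -4608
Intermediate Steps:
q(I) = 7 + I
A(P, v) = 256 (A(P, v) = (-4)⁴ = 256)
R = -1 (R = -3 + 2 = -1)
K(W) = -2 + (-1 - W)*(7 + W)
A(-6, 4)*(-16 + K(R)) = 256*(-16 + (-9 - 1*(-1) - 1*(-1)*(7 - 1))) = 256*(-16 + (-9 + 1 - 1*(-1)*6)) = 256*(-16 + (-9 + 1 + 6)) = 256*(-16 - 2) = 256*(-18) = -4608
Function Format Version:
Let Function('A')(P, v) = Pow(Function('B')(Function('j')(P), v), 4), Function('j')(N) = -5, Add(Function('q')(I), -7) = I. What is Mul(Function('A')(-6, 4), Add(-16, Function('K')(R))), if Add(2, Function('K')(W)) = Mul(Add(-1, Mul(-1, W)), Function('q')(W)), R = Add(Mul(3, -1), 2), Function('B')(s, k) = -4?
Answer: -4608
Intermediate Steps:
Function('q')(I) = Add(7, I)
Function('A')(P, v) = 256 (Function('A')(P, v) = Pow(-4, 4) = 256)
R = -1 (R = Add(-3, 2) = -1)
Function('K')(W) = Add(-2, Mul(Add(-1, Mul(-1, W)), Add(7, W)))
Mul(Function('A')(-6, 4), Add(-16, Function('K')(R))) = Mul(256, Add(-16, Add(-9, Mul(-1, -1), Mul(-1, -1, Add(7, -1))))) = Mul(256, Add(-16, Add(-9, 1, Mul(-1, -1, 6)))) = Mul(256, Add(-16, Add(-9, 1, 6))) = Mul(256, Add(-16, -2)) = Mul(256, -18) = -4608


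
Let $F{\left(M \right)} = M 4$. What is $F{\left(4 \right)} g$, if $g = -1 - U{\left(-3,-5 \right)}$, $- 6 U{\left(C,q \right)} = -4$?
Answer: $- \frac{80}{3} \approx -26.667$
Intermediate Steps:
$F{\left(M \right)} = 4 M$
$U{\left(C,q \right)} = \frac{2}{3}$ ($U{\left(C,q \right)} = \left(- \frac{1}{6}\right) \left(-4\right) = \frac{2}{3}$)
$g = - \frac{5}{3}$ ($g = -1 - \frac{2}{3} = - \frac{5}{3} \approx -1.6667$)
$F{\left(4 \right)} g = 4 \cdot 4 \left(- \frac{5}{3}\right) = 16 \left(- \frac{5}{3}\right) = - \frac{80}{3}$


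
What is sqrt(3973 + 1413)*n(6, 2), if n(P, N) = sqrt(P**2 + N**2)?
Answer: 4*sqrt(13465) ≈ 464.16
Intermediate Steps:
n(P, N) = sqrt(N**2 + P**2)
sqrt(3973 + 1413)*n(6, 2) = sqrt(3973 + 1413)*sqrt(2**2 + 6**2) = sqrt(5386)*sqrt(4 + 36) = sqrt(5386)*sqrt(40) = sqrt(5386)*(2*sqrt(10)) = 4*sqrt(13465)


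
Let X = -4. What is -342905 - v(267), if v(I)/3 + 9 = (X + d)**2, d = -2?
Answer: -342986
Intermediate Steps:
v(I) = 81 (v(I) = -27 + 3*(-4 - 2)**2 = -27 + 3*(-6)**2 = -27 + 3*36 = -27 + 108 = 81)
-342905 - v(267) = -342905 - 1*81 = -342905 - 81 = -342986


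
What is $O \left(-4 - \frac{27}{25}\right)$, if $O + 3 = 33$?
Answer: $- \frac{762}{5} \approx -152.4$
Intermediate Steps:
$O = 30$ ($O = -3 + 33 = 30$)
$O \left(-4 - \frac{27}{25}\right) = 30 \left(-4 - \frac{27}{25}\right) = 30 \left(- \frac{127}{25}\right) = - \frac{762}{5}$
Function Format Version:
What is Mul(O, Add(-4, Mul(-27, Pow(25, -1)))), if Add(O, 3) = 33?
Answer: Rational(-762, 5) ≈ -152.40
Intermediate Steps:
O = 30 (O = Add(-3, 33) = 30)
Mul(O, Add(-4, Mul(-27, Pow(25, -1)))) = Mul(30, Add(-4, Mul(-27, Pow(25, -1)))) = Mul(30, Add(-4, Mul(-27, Rational(1, 25)))) = Mul(30, Add(-4, Rational(-27, 25))) = Mul(30, Rational(-127, 25)) = Rational(-762, 5)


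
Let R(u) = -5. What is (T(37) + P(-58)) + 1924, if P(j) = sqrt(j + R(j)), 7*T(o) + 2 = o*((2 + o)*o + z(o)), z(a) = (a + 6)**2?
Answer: 135270/7 + 3*I*sqrt(7) ≈ 19324.0 + 7.9373*I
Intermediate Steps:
z(a) = (6 + a)**2
T(o) = -2/7 + o*((6 + o)**2 + o*(2 + o))/7 (T(o) = -2/7 + (o*((2 + o)*o + (6 + o)**2))/7 = -2/7 + (o*(o*(2 + o) + (6 + o)**2))/7 = -2/7 + (o*((6 + o)**2 + o*(2 + o)))/7 = -2/7 + o*((6 + o)**2 + o*(2 + o))/7)
P(j) = sqrt(-5 + j) (P(j) = sqrt(j - 5) = sqrt(-5 + j))
(T(37) + P(-58)) + 1924 = ((-2/7 + 2*37**2 + (2/7)*37**3 + (36/7)*37) + sqrt(-5 - 58)) + 1924 = ((-2/7 + 2*1369 + (2/7)*50653 + 1332/7) + sqrt(-63)) + 1924 = ((-2/7 + 2738 + 101306/7 + 1332/7) + 3*I*sqrt(7)) + 1924 = (121802/7 + 3*I*sqrt(7)) + 1924 = 135270/7 + 3*I*sqrt(7)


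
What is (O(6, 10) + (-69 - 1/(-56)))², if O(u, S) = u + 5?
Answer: 10543009/3136 ≈ 3361.9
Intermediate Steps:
O(u, S) = 5 + u
(O(6, 10) + (-69 - 1/(-56)))² = ((5 + 6) + (-69 - 1/(-56)))² = (11 + (-69 - 1*(-1/56)))² = (11 + (-69 + 1/56))² = (11 - 3863/56)² = (-3247/56)² = 10543009/3136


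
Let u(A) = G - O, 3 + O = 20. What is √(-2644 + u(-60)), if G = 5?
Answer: 4*I*√166 ≈ 51.536*I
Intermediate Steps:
O = 17 (O = -3 + 20 = 17)
u(A) = -12 (u(A) = 5 - 1*17 = 5 - 17 = -12)
√(-2644 + u(-60)) = √(-2644 - 12) = √(-2656) = 4*I*√166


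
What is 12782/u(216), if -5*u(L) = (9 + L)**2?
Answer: -12782/10125 ≈ -1.2624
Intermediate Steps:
u(L) = -(9 + L)**2/5
12782/u(216) = 12782/((-(9 + 216)**2/5)) = 12782/((-1/5*225**2)) = 12782/((-1/5*50625)) = 12782/(-10125) = 12782*(-1/10125) = -12782/10125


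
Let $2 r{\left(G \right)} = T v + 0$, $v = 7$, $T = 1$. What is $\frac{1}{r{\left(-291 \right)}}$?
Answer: $\frac{2}{7} \approx 0.28571$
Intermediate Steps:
$r{\left(G \right)} = \frac{7}{2}$ ($r{\left(G \right)} = \frac{1 \cdot 7 + 0}{2} = \frac{7 + 0}{2} = \frac{1}{2} \cdot 7 = \frac{7}{2}$)
$\frac{1}{r{\left(-291 \right)}} = \frac{1}{\frac{7}{2}} = \frac{2}{7}$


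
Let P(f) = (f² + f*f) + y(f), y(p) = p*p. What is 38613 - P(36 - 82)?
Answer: 32265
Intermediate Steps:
y(p) = p²
P(f) = 3*f² (P(f) = (f² + f*f) + f² = (f² + f²) + f² = 2*f² + f² = 3*f²)
38613 - P(36 - 82) = 38613 - 3*(36 - 82)² = 38613 - 3*(-46)² = 38613 - 3*2116 = 38613 - 1*6348 = 38613 - 6348 = 32265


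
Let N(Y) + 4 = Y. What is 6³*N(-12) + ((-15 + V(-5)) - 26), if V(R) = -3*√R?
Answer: -3497 - 3*I*√5 ≈ -3497.0 - 6.7082*I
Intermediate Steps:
N(Y) = -4 + Y
6³*N(-12) + ((-15 + V(-5)) - 26) = 6³*(-4 - 12) + ((-15 - 3*I*√5) - 26) = 216*(-16) + ((-15 - 3*I*√5) - 26) = -3456 + ((-15 - 3*I*√5) - 26) = -3456 + (-41 - 3*I*√5) = -3497 - 3*I*√5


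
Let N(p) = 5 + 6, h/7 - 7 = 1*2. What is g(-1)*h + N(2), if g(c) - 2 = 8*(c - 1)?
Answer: -871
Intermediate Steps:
g(c) = -6 + 8*c (g(c) = 2 + 8*(c - 1) = 2 + 8*(-1 + c) = 2 + (-8 + 8*c) = -6 + 8*c)
h = 63 (h = 49 + 7*(1*2) = 49 + 7*2 = 49 + 14 = 63)
N(p) = 11
g(-1)*h + N(2) = (-6 + 8*(-1))*63 + 11 = (-6 - 8)*63 + 11 = -14*63 + 11 = -882 + 11 = -871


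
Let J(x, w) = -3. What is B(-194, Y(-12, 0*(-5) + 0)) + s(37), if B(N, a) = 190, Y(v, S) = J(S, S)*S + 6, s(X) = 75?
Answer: 265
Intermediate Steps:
Y(v, S) = 6 - 3*S (Y(v, S) = -3*S + 6 = 6 - 3*S)
B(-194, Y(-12, 0*(-5) + 0)) + s(37) = 190 + 75 = 265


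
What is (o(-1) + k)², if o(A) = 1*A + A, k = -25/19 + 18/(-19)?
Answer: 6561/361 ≈ 18.174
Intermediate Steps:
k = -43/19 (k = -25*1/19 + 18*(-1/19) = -25/19 - 18/19 = -43/19 ≈ -2.2632)
o(A) = 2*A (o(A) = A + A = 2*A)
(o(-1) + k)² = (2*(-1) - 43/19)² = (-2 - 43/19)² = (-81/19)² = 6561/361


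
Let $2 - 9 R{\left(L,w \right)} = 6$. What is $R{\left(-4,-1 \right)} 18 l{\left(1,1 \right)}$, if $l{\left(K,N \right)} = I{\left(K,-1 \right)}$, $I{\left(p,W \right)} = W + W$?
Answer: $16$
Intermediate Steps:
$I{\left(p,W \right)} = 2 W$
$R{\left(L,w \right)} = - \frac{4}{9}$ ($R{\left(L,w \right)} = \frac{2}{9} - \frac{2}{3} = - \frac{4}{9}$)
$l{\left(K,N \right)} = -2$ ($l{\left(K,N \right)} = 2 \left(-1\right) = -2$)
$R{\left(-4,-1 \right)} 18 l{\left(1,1 \right)} = \left(- \frac{4}{9}\right) 18 \left(-2\right) = \left(-8\right) \left(-2\right) = 16$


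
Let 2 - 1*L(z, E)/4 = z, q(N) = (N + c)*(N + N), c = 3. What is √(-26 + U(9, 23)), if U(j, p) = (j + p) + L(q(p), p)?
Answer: 3*I*√530 ≈ 69.065*I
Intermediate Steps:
q(N) = 2*N*(3 + N) (q(N) = (N + 3)*(N + N) = (3 + N)*(2*N) = 2*N*(3 + N))
L(z, E) = 8 - 4*z
U(j, p) = 8 + j + p - 8*p*(3 + p) (U(j, p) = (j + p) + (8 - 8*p*(3 + p)) = 8 + j + p - 8*p*(3 + p))
√(-26 + U(9, 23)) = √(-26 + (8 + 9 + 23 - 8*23*(3 + 23))) = √(-26 + (8 + 9 + 23 - 8*23*26)) = √(-26 + (8 + 9 + 23 - 4784)) = √(-26 - 4744) = √(-4770) = 3*I*√530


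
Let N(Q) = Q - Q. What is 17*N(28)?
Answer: 0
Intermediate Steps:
N(Q) = 0
17*N(28) = 17*0 = 0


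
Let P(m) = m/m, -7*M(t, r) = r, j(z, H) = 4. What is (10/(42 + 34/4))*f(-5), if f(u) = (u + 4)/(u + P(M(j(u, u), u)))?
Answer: 5/101 ≈ 0.049505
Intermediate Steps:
M(t, r) = -r/7
P(m) = 1
f(u) = (4 + u)/(1 + u) (f(u) = (u + 4)/(u + 1) = (4 + u)/(1 + u))
(10/(42 + 34/4))*f(-5) = (10/(42 + 34/4))*((4 - 5)/(1 - 5)) = (10/(42 + 34*(¼)))*(-1/(-4)) = (10/(42 + 17/2))*(-¼*(-1)) = (10/(101/2))*(¼) = ((2/101)*10)*(¼) = (20/101)*(¼) = 5/101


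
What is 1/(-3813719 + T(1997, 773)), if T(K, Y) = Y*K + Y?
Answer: -1/2269265 ≈ -4.4067e-7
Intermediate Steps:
T(K, Y) = Y + K*Y (T(K, Y) = K*Y + Y = Y + K*Y)
1/(-3813719 + T(1997, 773)) = 1/(-3813719 + 773*(1 + 1997)) = 1/(-3813719 + 773*1998) = 1/(-3813719 + 1544454) = 1/(-2269265) = -1/2269265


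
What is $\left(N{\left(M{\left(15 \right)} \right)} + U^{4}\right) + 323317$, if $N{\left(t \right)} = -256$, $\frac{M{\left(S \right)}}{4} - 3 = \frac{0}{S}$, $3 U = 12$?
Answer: $323317$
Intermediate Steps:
$U = 4$ ($U = \frac{1}{3} \cdot 12 = 4$)
$M{\left(S \right)} = 12$ ($M{\left(S \right)} = 12 + 4 \frac{0}{S} = 12 + 4 \cdot 0 = 12 + 0 = 12$)
$\left(N{\left(M{\left(15 \right)} \right)} + U^{4}\right) + 323317 = \left(-256 + 4^{4}\right) + 323317 = \left(-256 + 256\right) + 323317 = 0 + 323317 = 323317$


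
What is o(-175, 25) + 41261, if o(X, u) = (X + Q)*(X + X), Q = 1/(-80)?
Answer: 820123/8 ≈ 1.0252e+5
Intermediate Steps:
Q = -1/80 ≈ -0.012500
o(X, u) = 2*X*(-1/80 + X) (o(X, u) = (X - 1/80)*(X + X) = (-1/80 + X)*(2*X) = 2*X*(-1/80 + X))
o(-175, 25) + 41261 = (1/40)*(-175)*(-1 + 80*(-175)) + 41261 = (1/40)*(-175)*(-1 - 14000) + 41261 = (1/40)*(-175)*(-14001) + 41261 = 490035/8 + 41261 = 820123/8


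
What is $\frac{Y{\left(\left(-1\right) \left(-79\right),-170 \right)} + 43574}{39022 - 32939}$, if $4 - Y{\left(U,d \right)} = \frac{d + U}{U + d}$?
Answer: $\frac{43577}{6083} \approx 7.1637$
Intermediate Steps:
$Y{\left(U,d \right)} = 3$ ($Y{\left(U,d \right)} = 4 - \frac{d + U}{U + d} = 4 - \frac{U + d}{U + d} = 4 - 1 = 3$)
$\frac{Y{\left(\left(-1\right) \left(-79\right),-170 \right)} + 43574}{39022 - 32939} = \frac{3 + 43574}{39022 - 32939} = \frac{43577}{6083}$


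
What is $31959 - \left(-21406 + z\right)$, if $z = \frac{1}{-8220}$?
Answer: $\frac{438660301}{8220} \approx 53365.0$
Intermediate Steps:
$z = - \frac{1}{8220} \approx -0.00012165$
$31959 - \left(-21406 + z\right) = 31959 - \left(-21406 - \frac{1}{8220}\right) = 31959 - - \frac{175957321}{8220} = 31959 + \frac{175957321}{8220} = \frac{438660301}{8220}$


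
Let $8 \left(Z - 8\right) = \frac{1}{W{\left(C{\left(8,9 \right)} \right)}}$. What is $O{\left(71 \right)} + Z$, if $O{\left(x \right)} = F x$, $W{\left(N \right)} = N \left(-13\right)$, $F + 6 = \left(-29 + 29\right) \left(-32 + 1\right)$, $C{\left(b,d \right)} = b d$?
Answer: $- \frac{3129985}{7488} \approx -418.0$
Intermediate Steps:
$F = -6$ ($F = -6 + \left(-29 + 29\right) \left(-32 + 1\right) = -6 + 0 \left(-31\right) = -6 + 0 = -6$)
$W{\left(N \right)} = - 13 N$
$O{\left(x \right)} = - 6 x$
$Z = \frac{59903}{7488}$ ($Z = 8 + \frac{1}{8 \left(- 13 \cdot 8 \cdot 9\right)} = 8 + \frac{1}{8 \left(\left(-13\right) 72\right)} = 8 + \frac{1}{8 \left(-936\right)} = 8 + \frac{1}{8} \left(- \frac{1}{936}\right) = 8 - \frac{1}{7488} = \frac{59903}{7488} \approx 7.9999$)
$O{\left(71 \right)} + Z = \left(-6\right) 71 + \frac{59903}{7488} = -426 + \frac{59903}{7488} = - \frac{3129985}{7488}$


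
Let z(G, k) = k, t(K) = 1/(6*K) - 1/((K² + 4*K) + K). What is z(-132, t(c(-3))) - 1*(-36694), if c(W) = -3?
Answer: 330247/9 ≈ 36694.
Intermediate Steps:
t(K) = -1/(K² + 5*K) + 1/(6*K) (t(K) = 1/(6*K) - 1/(K² + 5*K) = -1/(K² + 5*K) + 1/(6*K))
z(-132, t(c(-3))) - 1*(-36694) = (⅙)*(-1 - 3)/(-3*(5 - 3)) - 1*(-36694) = (⅙)*(-⅓)*(-4)/2 + 36694 = (⅙)*(-⅓)*(½)*(-4) + 36694 = ⅑ + 36694 = 330247/9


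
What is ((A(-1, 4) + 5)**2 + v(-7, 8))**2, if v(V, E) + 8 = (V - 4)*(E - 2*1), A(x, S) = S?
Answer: 49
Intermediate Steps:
v(V, E) = -8 + (-4 + V)*(-2 + E) (v(V, E) = -8 + (V - 4)*(E - 2*1) = -8 + (-4 + V)*(E - 2) = -8 + (-4 + V)*(-2 + E))
((A(-1, 4) + 5)**2 + v(-7, 8))**2 = ((4 + 5)**2 + (-4*8 - 2*(-7) + 8*(-7)))**2 = (9**2 + (-32 + 14 - 56))**2 = (81 - 74)**2 = 7**2 = 49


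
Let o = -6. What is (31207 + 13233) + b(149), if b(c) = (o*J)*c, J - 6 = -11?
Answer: 48910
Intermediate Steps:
J = -5 (J = 6 - 11 = -5)
b(c) = 30*c (b(c) = (-6*(-5))*c = 30*c)
(31207 + 13233) + b(149) = (31207 + 13233) + 30*149 = 44440 + 4470 = 48910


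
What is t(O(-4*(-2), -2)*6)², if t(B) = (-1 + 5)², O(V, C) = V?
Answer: 256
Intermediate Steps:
t(B) = 16 (t(B) = 4² = 16)
t(O(-4*(-2), -2)*6)² = 16² = 256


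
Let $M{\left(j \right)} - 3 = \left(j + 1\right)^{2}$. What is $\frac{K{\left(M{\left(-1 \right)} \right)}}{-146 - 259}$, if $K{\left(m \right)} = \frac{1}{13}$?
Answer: $- \frac{1}{5265} \approx -0.00018993$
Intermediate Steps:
$M{\left(j \right)} = 3 + \left(1 + j\right)^{2}$ ($M{\left(j \right)} = 3 + \left(j + 1\right)^{2} = 3 + \left(1 + j\right)^{2}$)
$K{\left(m \right)} = \frac{1}{13}$
$\frac{K{\left(M{\left(-1 \right)} \right)}}{-146 - 259} = \frac{1}{-146 - 259} \cdot \frac{1}{13} = \frac{1}{-405} \cdot \frac{1}{13} = \left(- \frac{1}{405}\right) \frac{1}{13} = - \frac{1}{5265}$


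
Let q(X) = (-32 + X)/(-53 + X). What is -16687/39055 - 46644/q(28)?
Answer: -11385525562/39055 ≈ -2.9153e+5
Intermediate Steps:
q(X) = (-32 + X)/(-53 + X)
-16687/39055 - 46644/q(28) = -16687/39055 - 46644*(-53 + 28)/(-32 + 28) = -16687*1/39055 - 46644/(-4/(-25)) = -16687/39055 - 46644/((-1/25*(-4))) = -16687/39055 - 46644/4/25 = -16687/39055 - 46644*25/4 = -16687/39055 - 291525 = -11385525562/39055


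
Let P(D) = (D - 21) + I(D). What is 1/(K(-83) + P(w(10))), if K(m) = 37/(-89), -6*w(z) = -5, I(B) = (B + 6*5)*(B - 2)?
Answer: -3204/181201 ≈ -0.017682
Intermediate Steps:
I(B) = (-2 + B)*(30 + B) (I(B) = (B + 30)*(-2 + B) = (30 + B)*(-2 + B) = (-2 + B)*(30 + B))
w(z) = ⅚ (w(z) = -⅙*(-5) = ⅚)
K(m) = -37/89 (K(m) = 37*(-1/89) = -37/89)
P(D) = -81 + D² + 29*D (P(D) = (D - 21) + (-60 + D² + 28*D) = (-21 + D) + (-60 + D² + 28*D) = -81 + D² + 29*D)
1/(K(-83) + P(w(10))) = 1/(-37/89 + (-81 + (⅚)² + 29*(⅚))) = 1/(-37/89 + (-81 + 25/36 + 145/6)) = 1/(-37/89 - 2021/36) = 1/(-181201/3204) = -3204/181201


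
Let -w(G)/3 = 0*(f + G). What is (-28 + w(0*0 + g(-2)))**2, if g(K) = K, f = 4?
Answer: 784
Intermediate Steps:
w(G) = 0 (w(G) = -0*(4 + G) = -3*0 = 0)
(-28 + w(0*0 + g(-2)))**2 = (-28 + 0)**2 = (-28)**2 = 784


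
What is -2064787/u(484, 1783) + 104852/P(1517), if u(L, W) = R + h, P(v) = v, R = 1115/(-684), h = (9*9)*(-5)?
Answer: 2171643816256/421930795 ≈ 5146.9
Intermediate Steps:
h = -405 (h = 81*(-5) = -405)
R = -1115/684 (R = 1115*(-1/684) = -1115/684 ≈ -1.6301)
u(L, W) = -278135/684 (u(L, W) = -1115/684 - 405 = -278135/684)
-2064787/u(484, 1783) + 104852/P(1517) = -2064787/(-278135/684) + 104852/1517 = -2064787*(-684/278135) + 104852*(1/1517) = 1412314308/278135 + 104852/1517 = 2171643816256/421930795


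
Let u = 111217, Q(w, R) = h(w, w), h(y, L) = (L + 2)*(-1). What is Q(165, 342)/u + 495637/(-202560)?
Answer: -55157087749/22528115520 ≈ -2.4484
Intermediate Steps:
h(y, L) = -2 - L (h(y, L) = (2 + L)*(-1) = -2 - L)
Q(w, R) = -2 - w
Q(165, 342)/u + 495637/(-202560) = (-2 - 1*165)/111217 + 495637/(-202560) = (-2 - 165)*(1/111217) + 495637*(-1/202560) = -167*1/111217 - 495637/202560 = -167/111217 - 495637/202560 = -55157087749/22528115520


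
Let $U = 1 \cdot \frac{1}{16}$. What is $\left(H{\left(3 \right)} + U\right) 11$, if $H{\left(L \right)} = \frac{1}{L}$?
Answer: $\frac{209}{48} \approx 4.3542$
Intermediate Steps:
$U = \frac{1}{16}$ ($U = 1 \cdot \frac{1}{16} = \frac{1}{16} \approx 0.0625$)
$\left(H{\left(3 \right)} + U\right) 11 = \left(\frac{1}{3} + \frac{1}{16}\right) 11 = \frac{19}{48} \cdot 11 = \frac{209}{48}$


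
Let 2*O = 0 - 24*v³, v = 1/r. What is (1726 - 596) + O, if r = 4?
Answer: 18077/16 ≈ 1129.8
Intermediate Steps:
v = ¼ (v = 1/4 = ¼ ≈ 0.25000)
O = -3/16 (O = (0 - 24*(¼)³)/2 = (0 - 24*1/64)/2 = (0 - 3/8)/2 = (½)*(-3/8) = -3/16 ≈ -0.18750)
(1726 - 596) + O = (1726 - 596) - 3/16 = 1130 - 3/16 = 18077/16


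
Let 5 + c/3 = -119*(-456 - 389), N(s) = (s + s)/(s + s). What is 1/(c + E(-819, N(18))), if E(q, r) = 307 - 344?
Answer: 1/301613 ≈ 3.3155e-6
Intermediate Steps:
N(s) = 1 (N(s) = (2*s)/((2*s)) = (2*s)*(1/(2*s)) = 1)
E(q, r) = -37
c = 301650 (c = -15 + 3*(-119*(-456 - 389)) = -15 + 3*(-119*(-845)) = -15 + 3*100555 = -15 + 301665 = 301650)
1/(c + E(-819, N(18))) = 1/(301650 - 37) = 1/301613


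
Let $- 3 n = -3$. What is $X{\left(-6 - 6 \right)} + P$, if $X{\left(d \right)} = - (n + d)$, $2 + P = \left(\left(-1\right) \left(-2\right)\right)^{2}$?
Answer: $13$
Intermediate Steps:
$P = 2$ ($P = -2 + \left(\left(-1\right) \left(-2\right)\right)^{2} = -2 + 2^{2} = -2 + 4 = 2$)
$n = 1$ ($n = \left(- \frac{1}{3}\right) \left(-3\right) = 1$)
$X{\left(d \right)} = -1 - d$ ($X{\left(d \right)} = - (1 + d) = -1 - d$)
$X{\left(-6 - 6 \right)} + P = \left(-1 - \left(-6 - 6\right)\right) + 2 = \left(-1 - -12\right) + 2 = \left(-1 + 12\right) + 2 = 11 + 2 = 13$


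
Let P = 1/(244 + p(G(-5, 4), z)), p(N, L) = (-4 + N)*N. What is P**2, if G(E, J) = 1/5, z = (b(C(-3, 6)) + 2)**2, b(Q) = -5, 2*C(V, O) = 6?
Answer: 625/36978561 ≈ 1.6902e-5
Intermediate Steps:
C(V, O) = 3 (C(V, O) = (1/2)*6 = 3)
z = 9 (z = (-5 + 2)**2 = (-3)**2 = 9)
G(E, J) = 1/5
p(N, L) = N*(-4 + N)
P = 25/6081 (P = 1/(244 + (-4 + 1/5)/5) = 1/(244 + (1/5)*(-19/5)) = 1/(244 - 19/25) = 1/(6081/25) = 25/6081 ≈ 0.0041112)
P**2 = (25/6081)**2 = 625/36978561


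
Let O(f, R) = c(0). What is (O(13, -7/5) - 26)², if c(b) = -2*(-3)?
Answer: 400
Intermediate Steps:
c(b) = 6
O(f, R) = 6
(O(13, -7/5) - 26)² = (6 - 26)² = (-20)² = 400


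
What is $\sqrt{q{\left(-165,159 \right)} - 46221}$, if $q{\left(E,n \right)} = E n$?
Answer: $2 i \sqrt{18114} \approx 269.18 i$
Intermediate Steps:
$\sqrt{q{\left(-165,159 \right)} - 46221} = \sqrt{\left(-165\right) 159 - 46221} = \sqrt{-26235 - 46221} = \sqrt{-72456} = 2 i \sqrt{18114}$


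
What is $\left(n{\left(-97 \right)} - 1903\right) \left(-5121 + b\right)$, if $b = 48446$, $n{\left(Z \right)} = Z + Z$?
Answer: $-90852525$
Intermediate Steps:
$n{\left(Z \right)} = 2 Z$
$\left(n{\left(-97 \right)} - 1903\right) \left(-5121 + b\right) = \left(2 \left(-97\right) - 1903\right) \left(-5121 + 48446\right) = \left(-194 - 1903\right) 43325 = \left(-2097\right) 43325 = -90852525$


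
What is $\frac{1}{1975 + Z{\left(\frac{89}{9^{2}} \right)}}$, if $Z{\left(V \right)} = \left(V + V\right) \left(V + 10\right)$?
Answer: $\frac{6561}{13117997} \approx 0.00050015$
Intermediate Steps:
$Z{\left(V \right)} = 2 V \left(10 + V\right)$
$\frac{1}{1975 + Z{\left(\frac{89}{9^{2}} \right)}} = \frac{1}{1975 + 2 \frac{89}{9^{2}} \left(10 + \frac{89}{9^{2}}\right)} = \frac{1}{1975 + 2 \cdot \frac{89}{81} \left(10 + \frac{89}{81}\right)} = \frac{1}{1975 + 2 \cdot \frac{89}{81} \cdot \frac{899}{81}} = \frac{1}{1975 + \frac{160022}{6561}} = \frac{1}{\frac{13117997}{6561}} = \frac{6561}{13117997}$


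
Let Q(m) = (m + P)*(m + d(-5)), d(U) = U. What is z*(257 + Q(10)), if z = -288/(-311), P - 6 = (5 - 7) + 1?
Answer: 95616/311 ≈ 307.45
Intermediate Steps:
P = 5 (P = 6 + ((5 - 7) + 1) = 6 + (-2 + 1) = 6 - 1 = 5)
Q(m) = (-5 + m)*(5 + m) (Q(m) = (m + 5)*(m - 5) = (5 + m)*(-5 + m) = (-5 + m)*(5 + m))
z = 288/311 (z = -288*(-1/311) = 288/311 ≈ 0.92605)
z*(257 + Q(10)) = 288*(257 + (-25 + 10²))/311 = 288*(257 + (-25 + 100))/311 = 288*(257 + 75)/311 = (288/311)*332 = 95616/311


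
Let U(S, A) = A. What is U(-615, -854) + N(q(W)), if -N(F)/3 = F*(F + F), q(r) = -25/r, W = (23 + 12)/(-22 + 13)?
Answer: -53996/49 ≈ -1102.0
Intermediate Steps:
W = -35/9 (W = 35/(-9) = 35*(-1/9) = -35/9 ≈ -3.8889)
N(F) = -6*F**2 (N(F) = -3*F*(F + F) = -3*F*2*F = -6*F**2)
U(-615, -854) + N(q(W)) = -854 - 6*(-25/(-35/9))**2 = -854 - 6*(-25*(-9/35))**2 = -854 - 6*(45/7)**2 = -854 - 6*2025/49 = -854 - 12150/49 = -53996/49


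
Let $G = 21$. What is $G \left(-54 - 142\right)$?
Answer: $-4116$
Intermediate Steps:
$G \left(-54 - 142\right) = 21 \left(-54 - 142\right) = 21 \left(-196\right) = -4116$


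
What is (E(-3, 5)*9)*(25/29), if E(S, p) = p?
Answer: 1125/29 ≈ 38.793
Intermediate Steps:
(E(-3, 5)*9)*(25/29) = (5*9)*(25/29) = 45*(25*(1/29)) = 45*(25/29) = 1125/29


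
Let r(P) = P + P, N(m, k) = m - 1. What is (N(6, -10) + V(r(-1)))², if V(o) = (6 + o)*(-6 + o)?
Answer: 729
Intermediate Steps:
N(m, k) = -1 + m
r(P) = 2*P
V(o) = (-6 + o)*(6 + o)
(N(6, -10) + V(r(-1)))² = ((-1 + 6) + (-36 + (2*(-1))²))² = (5 + (-36 + (-2)²))² = (5 + (-36 + 4))² = (5 - 32)² = (-27)² = 729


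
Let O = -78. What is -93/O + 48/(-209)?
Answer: 5231/5434 ≈ 0.96264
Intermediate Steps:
-93/O + 48/(-209) = -93/(-78) + 48/(-209) = -93*(-1/78) + 48*(-1/209) = 31/26 - 48/209 = 5231/5434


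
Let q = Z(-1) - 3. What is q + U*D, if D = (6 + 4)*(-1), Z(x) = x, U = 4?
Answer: -44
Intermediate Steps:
D = -10 (D = 10*(-1) = -10)
q = -4 (q = -1 - 3 = -4)
q + U*D = -4 + 4*(-10) = -4 - 40 = -44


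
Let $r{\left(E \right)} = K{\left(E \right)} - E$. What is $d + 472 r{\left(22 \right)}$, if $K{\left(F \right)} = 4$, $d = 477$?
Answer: $-8019$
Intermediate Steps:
$r{\left(E \right)} = 4 - E$
$d + 472 r{\left(22 \right)} = 477 + 472 \left(4 - 22\right) = 477 + 472 \left(-18\right) = 477 - 8496 = -8019$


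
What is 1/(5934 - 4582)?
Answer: 1/1352 ≈ 0.00073965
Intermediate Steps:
1/(5934 - 4582) = 1/1352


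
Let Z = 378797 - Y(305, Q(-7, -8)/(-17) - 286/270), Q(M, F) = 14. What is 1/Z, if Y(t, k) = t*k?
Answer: 459/174131404 ≈ 2.6359e-6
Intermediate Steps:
Y(t, k) = k*t
Z = 174131404/459 (Z = 378797 - (14/(-17) - 286/270)*305 = 378797 - (14*(-1/17) - 286*1/270)*305 = 378797 - (-14/17 - 143/135)*305 = 378797 - (-4321)*305/2295 = 378797 - 1*(-263581/459) = 378797 + 263581/459 = 174131404/459 ≈ 3.7937e+5)
1/Z = 1/(174131404/459) = 459/174131404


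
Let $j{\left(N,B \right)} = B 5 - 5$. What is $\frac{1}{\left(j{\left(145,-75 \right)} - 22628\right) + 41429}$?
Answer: $\frac{1}{18421} \approx 5.4286 \cdot 10^{-5}$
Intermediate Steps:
$j{\left(N,B \right)} = -5 + 5 B$ ($j{\left(N,B \right)} = 5 B - 5 = -5 + 5 B$)
$\frac{1}{\left(j{\left(145,-75 \right)} - 22628\right) + 41429} = \frac{1}{\left(\left(-5 + 5 \left(-75\right)\right) - 22628\right) + 41429} = \frac{1}{\left(\left(-5 - 375\right) - 22628\right) + 41429} = \frac{1}{\left(-380 - 22628\right) + 41429} = \frac{1}{-23008 + 41429} = \frac{1}{18421}$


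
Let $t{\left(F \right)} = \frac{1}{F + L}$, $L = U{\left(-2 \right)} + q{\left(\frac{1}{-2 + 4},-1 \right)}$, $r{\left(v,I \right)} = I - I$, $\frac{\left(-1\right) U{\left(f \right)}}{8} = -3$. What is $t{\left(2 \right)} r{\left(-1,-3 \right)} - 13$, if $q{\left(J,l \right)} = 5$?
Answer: $-13$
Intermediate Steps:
$U{\left(f \right)} = 24$ ($U{\left(f \right)} = \left(-8\right) \left(-3\right) = 24$)
$r{\left(v,I \right)} = 0$
$L = 29$ ($L = 24 + 5 = 29$)
$t{\left(F \right)} = \frac{1}{29 + F}$ ($t{\left(F \right)} = \frac{1}{F + 29} = \frac{1}{29 + F}$)
$t{\left(2 \right)} r{\left(-1,-3 \right)} - 13 = \frac{1}{29 + 2} \cdot 0 - 13 = \frac{1}{31} \cdot 0 - 13 = 0 - 13 = -13$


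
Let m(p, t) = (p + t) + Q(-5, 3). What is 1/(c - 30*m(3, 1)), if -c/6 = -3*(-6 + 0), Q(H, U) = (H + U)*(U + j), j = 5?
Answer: 1/252 ≈ 0.0039683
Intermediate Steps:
Q(H, U) = (5 + U)*(H + U) (Q(H, U) = (H + U)*(U + 5) = (H + U)*(5 + U) = (5 + U)*(H + U))
m(p, t) = -16 + p + t (m(p, t) = (p + t) + (3**2 + 5*(-5) + 5*3 - 5*3) = (p + t) + (9 - 25 + 15 - 15) = (p + t) - 16 = -16 + p + t)
c = -108 (c = -(-18)*(-6 + 0) = -(-18)*(-6) = -6*18 = -108)
1/(c - 30*m(3, 1)) = 1/(-108 - 30*(-16 + 3 + 1)) = 1/(-108 - 30*(-12)) = 1/(-108 + 360) = 1/252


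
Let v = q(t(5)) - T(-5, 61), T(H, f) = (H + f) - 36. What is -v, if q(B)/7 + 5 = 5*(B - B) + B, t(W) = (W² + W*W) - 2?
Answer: -281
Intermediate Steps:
T(H, f) = -36 + H + f
t(W) = -2 + 2*W² (t(W) = (W² + W²) - 2 = 2*W² - 2 = -2 + 2*W²)
q(B) = -35 + 7*B (q(B) = -35 + 7*(5*(B - B) + B) = -35 + 7*(5*0 + B) = -35 + 7*(0 + B) = -35 + 7*B)
v = 281 (v = (-35 + 7*(-2 + 2*5²)) - (-36 - 5 + 61) = (-35 + 7*(-2 + 2*25)) - 1*20 = (-35 + 7*(-2 + 50)) - 20 = (-35 + 7*48) - 20 = (-35 + 336) - 20 = 301 - 20 = 281)
-v = -1*281 = -281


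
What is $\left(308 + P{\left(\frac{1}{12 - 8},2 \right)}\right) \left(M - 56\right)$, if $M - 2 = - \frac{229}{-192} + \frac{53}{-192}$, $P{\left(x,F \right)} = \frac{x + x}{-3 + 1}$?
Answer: $- \frac{784147}{48} \approx -16336.0$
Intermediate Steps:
$P{\left(x,F \right)} = - x$ ($P{\left(x,F \right)} = \frac{2 x}{-2} = 2 x \left(- \frac{1}{2}\right) = - x$)
$M = \frac{35}{12}$ ($M = 2 + \left(- \frac{229}{-192} + \frac{53}{-192}\right) = 2 + \left(\left(-229\right) \left(- \frac{1}{192}\right) + 53 \left(- \frac{1}{192}\right)\right) = 2 + \left(\frac{229}{192} - \frac{53}{192}\right) = 2 + \frac{11}{12} = \frac{35}{12} \approx 2.9167$)
$\left(308 + P{\left(\frac{1}{12 - 8},2 \right)}\right) \left(M - 56\right) = \left(308 - \frac{1}{12 - 8}\right) \left(\frac{35}{12} - 56\right) = \left(308 - \frac{1}{4}\right) \left(- \frac{637}{12}\right) = \frac{1231}{4} \left(- \frac{637}{12}\right) = - \frac{784147}{48}$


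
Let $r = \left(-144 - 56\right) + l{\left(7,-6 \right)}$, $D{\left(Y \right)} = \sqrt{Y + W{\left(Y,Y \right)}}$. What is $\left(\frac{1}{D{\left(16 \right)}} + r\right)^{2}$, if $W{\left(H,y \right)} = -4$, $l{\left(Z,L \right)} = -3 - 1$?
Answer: $\frac{\left(1224 - \sqrt{3}\right)^{2}}{36} \approx 41498.0$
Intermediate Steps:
$l{\left(Z,L \right)} = -4$
$D{\left(Y \right)} = \sqrt{-4 + Y}$ ($D{\left(Y \right)} = \sqrt{Y - 4} = \sqrt{-4 + Y}$)
$r = -204$ ($r = \left(-144 - 56\right) - 4 = -200 - 4 = -204$)
$\left(\frac{1}{D{\left(16 \right)}} + r\right)^{2} = \left(\frac{1}{\sqrt{-4 + 16}} - 204\right)^{2} = \left(\frac{1}{\sqrt{12}} - 204\right)^{2} = \left(\frac{1}{2 \sqrt{3}} - 204\right)^{2} = \left(\frac{\sqrt{3}}{6} - 204\right)^{2} = \left(-204 + \frac{\sqrt{3}}{6}\right)^{2}$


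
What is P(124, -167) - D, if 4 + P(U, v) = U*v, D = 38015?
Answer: -58727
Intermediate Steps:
P(U, v) = -4 + U*v
P(124, -167) - D = (-4 + 124*(-167)) - 1*38015 = (-4 - 20708) - 38015 = -20712 - 38015 = -58727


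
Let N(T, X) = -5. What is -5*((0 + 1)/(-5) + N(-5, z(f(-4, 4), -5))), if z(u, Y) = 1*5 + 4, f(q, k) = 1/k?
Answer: 26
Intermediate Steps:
z(u, Y) = 9 (z(u, Y) = 5 + 4 = 9)
-5*((0 + 1)/(-5) + N(-5, z(f(-4, 4), -5))) = -5*((0 + 1)/(-5) - 5) = -5*(1*(-⅕) - 5) = -5*(-⅕ - 5) = -5*(-26/5) = 26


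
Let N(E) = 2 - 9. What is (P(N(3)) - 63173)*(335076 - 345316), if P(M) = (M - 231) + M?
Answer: 649400320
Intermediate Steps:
N(E) = -7
P(M) = -231 + 2*M (P(M) = (-231 + M) + M = -231 + 2*M)
(P(N(3)) - 63173)*(335076 - 345316) = ((-231 + 2*(-7)) - 63173)*(335076 - 345316) = ((-231 - 14) - 63173)*(-10240) = (-245 - 63173)*(-10240) = -63418*(-10240) = 649400320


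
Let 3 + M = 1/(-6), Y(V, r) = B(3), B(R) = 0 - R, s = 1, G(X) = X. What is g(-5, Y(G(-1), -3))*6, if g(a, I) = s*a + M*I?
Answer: 27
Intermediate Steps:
B(R) = -R
Y(V, r) = -3 (Y(V, r) = -1*3 = -3)
M = -19/6 (M = -3 + 1/(-6) = -3 - ⅙ = -19/6 ≈ -3.1667)
g(a, I) = a - 19*I/6 (g(a, I) = 1*a - 19*I/6 = a - 19*I/6)
g(-5, Y(G(-1), -3))*6 = (-5 - 19/6*(-3))*6 = (-5 + 19/2)*6 = (9/2)*6 = 27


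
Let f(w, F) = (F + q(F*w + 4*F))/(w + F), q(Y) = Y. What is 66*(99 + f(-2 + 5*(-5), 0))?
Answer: 6534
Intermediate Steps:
f(w, F) = (5*F + F*w)/(F + w) (f(w, F) = (F + (F*w + 4*F))/(w + F) = (F + (4*F + F*w))/(F + w) = (5*F + F*w)/(F + w))
66*(99 + f(-2 + 5*(-5), 0)) = 66*(99 + 0*(5 + (-2 + 5*(-5)))/(0 + (-2 + 5*(-5)))) = 66*(99 + 0*(5 + (-2 - 25))/(0 + (-2 - 25))) = 66*(99 + 0*(5 - 27)/(0 - 27)) = 66*(99 + 0*(-22)/(-27)) = 66*(99 + 0*(-1/27)*(-22)) = 66*(99 + 0) = 66*99 = 6534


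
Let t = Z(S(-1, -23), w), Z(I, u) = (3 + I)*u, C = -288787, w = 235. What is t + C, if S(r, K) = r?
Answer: -288317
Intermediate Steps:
Z(I, u) = u*(3 + I)
t = 470 (t = 235*(3 - 1) = 235*2 = 470)
t + C = 470 - 288787 = -288317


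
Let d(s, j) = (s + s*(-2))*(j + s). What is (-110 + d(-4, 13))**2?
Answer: 5476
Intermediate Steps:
d(s, j) = -s*(j + s) (d(s, j) = (s - 2*s)*(j + s) = (-s)*(j + s) = -s*(j + s))
(-110 + d(-4, 13))**2 = (-110 - 1*(-4)*(13 - 4))**2 = (-110 - 1*(-4)*9)**2 = (-110 + 36)**2 = (-74)**2 = 5476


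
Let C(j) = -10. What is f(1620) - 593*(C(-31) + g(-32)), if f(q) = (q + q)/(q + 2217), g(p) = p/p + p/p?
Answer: 6068656/1279 ≈ 4744.8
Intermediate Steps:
g(p) = 2 (g(p) = 1 + 1 = 2)
f(q) = 2*q/(2217 + q) (f(q) = (2*q)/(2217 + q) = 2*q/(2217 + q))
f(1620) - 593*(C(-31) + g(-32)) = 2*1620/(2217 + 1620) - 593*(-10 + 2) = 2*1620/3837 - 593*(-8) = 2*1620*(1/3837) - 1*(-4744) = 1080/1279 + 4744 = 6068656/1279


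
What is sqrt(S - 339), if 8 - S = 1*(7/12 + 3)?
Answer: I*sqrt(12045)/6 ≈ 18.292*I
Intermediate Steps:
S = 53/12 (S = 8 - (7/12 + 3) = 8 - 43/12 = 53/12 ≈ 4.4167)
sqrt(S - 339) = sqrt(53/12 - 339) = sqrt(-4015/12) = I*sqrt(12045)/6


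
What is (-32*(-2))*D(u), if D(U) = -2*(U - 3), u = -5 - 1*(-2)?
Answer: 768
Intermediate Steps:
u = -3 (u = -5 + 2 = -3)
D(U) = 6 - 2*U (D(U) = -2*(-3 + U) = 6 - 2*U)
(-32*(-2))*D(u) = (-32*(-2))*(6 - 2*(-3)) = 64*(6 + 6) = 64*12 = 768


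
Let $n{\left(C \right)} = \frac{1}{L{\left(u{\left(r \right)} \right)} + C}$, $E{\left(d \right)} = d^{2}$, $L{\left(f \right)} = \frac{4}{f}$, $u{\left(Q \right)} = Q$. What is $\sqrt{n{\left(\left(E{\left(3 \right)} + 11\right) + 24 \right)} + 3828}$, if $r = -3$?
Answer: $\frac{3 \sqrt{108886}}{16} \approx 61.871$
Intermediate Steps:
$n{\left(C \right)} = \frac{1}{- \frac{4}{3} + C}$ ($n{\left(C \right)} = \frac{1}{\frac{4}{-3} + C} = \frac{1}{4 \left(- \frac{1}{3}\right) + C} = \frac{1}{- \frac{4}{3} + C}$)
$\sqrt{n{\left(\left(E{\left(3 \right)} + 11\right) + 24 \right)} + 3828} = \sqrt{\frac{3}{-4 + 3 \left(\left(3^{2} + 11\right) + 24\right)} + 3828} = \sqrt{\frac{3}{-4 + 3 \left(\left(9 + 11\right) + 24\right)} + 3828} = \sqrt{\frac{3}{-4 + 3 \left(20 + 24\right)} + 3828} = \sqrt{\frac{3}{-4 + 3 \cdot 44} + 3828} = \sqrt{\frac{3}{-4 + 132} + 3828} = \sqrt{\frac{3}{128} + 3828} = \sqrt{\frac{489987}{128}} = \frac{3 \sqrt{108886}}{16}$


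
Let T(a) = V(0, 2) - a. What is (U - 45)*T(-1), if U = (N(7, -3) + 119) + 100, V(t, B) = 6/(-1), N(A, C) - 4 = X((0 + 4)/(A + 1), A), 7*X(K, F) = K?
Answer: -12465/14 ≈ -890.36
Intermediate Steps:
X(K, F) = K/7
N(A, C) = 4 + 4/(7*(1 + A)) (N(A, C) = 4 + ((0 + 4)/(A + 1))/7 = 4 + (4/(1 + A))/7 = 4 + 4/(7*(1 + A)))
V(t, B) = -6 (V(t, B) = 6*(-1) = -6)
T(a) = -6 - a
U = 3123/14 (U = (4*(8 + 7*7)/(7*(1 + 7)) + 119) + 100 = ((4/7)*(8 + 49)/8 + 119) + 100 = ((4/7)*(⅛)*57 + 119) + 100 = (57/14 + 119) + 100 = 1723/14 + 100 = 3123/14 ≈ 223.07)
(U - 45)*T(-1) = (3123/14 - 45)*(-6 - 1*(-1)) = 2493*(-6 + 1)/14 = (2493/14)*(-5) = -12465/14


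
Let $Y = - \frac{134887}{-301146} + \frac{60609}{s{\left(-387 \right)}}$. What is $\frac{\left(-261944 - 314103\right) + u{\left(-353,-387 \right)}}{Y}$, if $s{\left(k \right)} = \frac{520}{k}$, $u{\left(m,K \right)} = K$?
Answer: $\frac{45133606274640}{3531757485739} \approx 12.779$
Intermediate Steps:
$Y = - \frac{3531757485739}{78297960}$ ($Y = - \frac{134887}{-301146} + \frac{60609}{520 \frac{1}{-387}} = \left(-134887\right) \left(- \frac{1}{301146}\right) + \frac{60609}{520 \left(- \frac{1}{387}\right)} = \frac{134887}{301146} + \frac{60609}{- \frac{520}{387}} = \frac{134887}{301146} + 60609 \left(- \frac{387}{520}\right) = \frac{134887}{301146} - \frac{23455683}{520} = - \frac{3531757485739}{78297960} \approx -45107.0$)
$\frac{\left(-261944 - 314103\right) + u{\left(-353,-387 \right)}}{Y} = \frac{\left(-261944 - 314103\right) - 387}{- \frac{3531757485739}{78297960}} = \left(-576047 - 387\right) \left(- \frac{78297960}{3531757485739}\right) = \left(-576434\right) \left(- \frac{78297960}{3531757485739}\right) = \frac{45133606274640}{3531757485739}$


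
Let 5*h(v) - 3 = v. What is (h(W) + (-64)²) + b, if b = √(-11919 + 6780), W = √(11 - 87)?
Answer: 20483/5 + 3*I*√571 + 2*I*√19/5 ≈ 4096.6 + 73.43*I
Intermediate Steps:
W = 2*I*√19 (W = √(-76) = 2*I*√19 ≈ 8.7178*I)
h(v) = ⅗ + v/5
b = 3*I*√571 (b = √(-5139) = 3*I*√571 ≈ 71.687*I)
(h(W) + (-64)²) + b = ((⅗ + (2*I*√19)/5) + (-64)²) + 3*I*√571 = ((⅗ + 2*I*√19/5) + 4096) + 3*I*√571 = (20483/5 + 2*I*√19/5) + 3*I*√571 = 20483/5 + 3*I*√571 + 2*I*√19/5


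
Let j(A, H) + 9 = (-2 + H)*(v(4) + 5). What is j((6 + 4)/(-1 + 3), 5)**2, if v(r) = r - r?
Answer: 36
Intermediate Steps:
v(r) = 0
j(A, H) = -19 + 5*H (j(A, H) = -9 + (-2 + H)*(0 + 5) = -9 + (-2 + H)*5 = -9 + (-10 + 5*H) = -19 + 5*H)
j((6 + 4)/(-1 + 3), 5)**2 = (-19 + 5*5)**2 = (-19 + 25)**2 = 6**2 = 36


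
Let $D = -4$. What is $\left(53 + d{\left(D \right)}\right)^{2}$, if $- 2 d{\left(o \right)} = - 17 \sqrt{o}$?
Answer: $2520 + 1802 i \approx 2520.0 + 1802.0 i$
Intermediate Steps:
$d{\left(o \right)} = \frac{17 \sqrt{o}}{2}$ ($d{\left(o \right)} = - \frac{\left(-17\right) \sqrt{o}}{2} = \frac{17 \sqrt{o}}{2}$)
$\left(53 + d{\left(D \right)}\right)^{2} = \left(53 + \frac{17 \sqrt{-4}}{2}\right)^{2} = \left(53 + \frac{17 \cdot 2 i}{2}\right)^{2} = \left(53 + 17 i\right)^{2}$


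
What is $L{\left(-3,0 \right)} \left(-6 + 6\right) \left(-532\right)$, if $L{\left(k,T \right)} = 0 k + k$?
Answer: $0$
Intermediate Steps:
$L{\left(k,T \right)} = k$ ($L{\left(k,T \right)} = 0 + k = k$)
$L{\left(-3,0 \right)} \left(-6 + 6\right) \left(-532\right) = - 3 \left(-6 + 6\right) \left(-532\right) = \left(-3\right) 0 \left(-532\right) = 0 \left(-532\right) = 0$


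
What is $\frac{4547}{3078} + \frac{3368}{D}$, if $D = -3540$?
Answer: $\frac{477473}{908010} \approx 0.52585$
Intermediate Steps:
$\frac{4547}{3078} + \frac{3368}{D} = \frac{4547}{3078} + \frac{3368}{-3540} = 4547 \cdot \frac{1}{3078} + 3368 \left(- \frac{1}{3540}\right) = \frac{4547}{3078} - \frac{842}{885} = \frac{477473}{908010}$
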